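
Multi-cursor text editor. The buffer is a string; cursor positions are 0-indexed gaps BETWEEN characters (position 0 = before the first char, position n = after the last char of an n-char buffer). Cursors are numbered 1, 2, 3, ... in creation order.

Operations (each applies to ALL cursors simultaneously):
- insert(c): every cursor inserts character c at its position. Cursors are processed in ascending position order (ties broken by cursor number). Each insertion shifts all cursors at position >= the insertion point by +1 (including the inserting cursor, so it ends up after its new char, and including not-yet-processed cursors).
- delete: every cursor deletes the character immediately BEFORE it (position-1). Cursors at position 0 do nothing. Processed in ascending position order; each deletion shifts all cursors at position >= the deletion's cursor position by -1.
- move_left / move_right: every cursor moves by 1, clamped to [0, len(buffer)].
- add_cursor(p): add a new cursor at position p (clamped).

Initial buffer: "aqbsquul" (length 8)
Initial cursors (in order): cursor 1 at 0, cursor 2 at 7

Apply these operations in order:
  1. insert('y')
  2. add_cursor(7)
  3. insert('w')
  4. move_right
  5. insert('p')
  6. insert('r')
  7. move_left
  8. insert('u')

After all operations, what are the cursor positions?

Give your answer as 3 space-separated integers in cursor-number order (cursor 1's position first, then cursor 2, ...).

After op 1 (insert('y')): buffer="yaqbsquuyl" (len 10), cursors c1@1 c2@9, authorship 1.......2.
After op 2 (add_cursor(7)): buffer="yaqbsquuyl" (len 10), cursors c1@1 c3@7 c2@9, authorship 1.......2.
After op 3 (insert('w')): buffer="ywaqbsquwuywl" (len 13), cursors c1@2 c3@9 c2@12, authorship 11......3.22.
After op 4 (move_right): buffer="ywaqbsquwuywl" (len 13), cursors c1@3 c3@10 c2@13, authorship 11......3.22.
After op 5 (insert('p')): buffer="ywapqbsquwupywlp" (len 16), cursors c1@4 c3@12 c2@16, authorship 11.1.....3.322.2
After op 6 (insert('r')): buffer="ywaprqbsquwuprywlpr" (len 19), cursors c1@5 c3@14 c2@19, authorship 11.11.....3.3322.22
After op 7 (move_left): buffer="ywaprqbsquwuprywlpr" (len 19), cursors c1@4 c3@13 c2@18, authorship 11.11.....3.3322.22
After op 8 (insert('u')): buffer="ywapurqbsquwupurywlpur" (len 22), cursors c1@5 c3@15 c2@21, authorship 11.111.....3.33322.222

Answer: 5 21 15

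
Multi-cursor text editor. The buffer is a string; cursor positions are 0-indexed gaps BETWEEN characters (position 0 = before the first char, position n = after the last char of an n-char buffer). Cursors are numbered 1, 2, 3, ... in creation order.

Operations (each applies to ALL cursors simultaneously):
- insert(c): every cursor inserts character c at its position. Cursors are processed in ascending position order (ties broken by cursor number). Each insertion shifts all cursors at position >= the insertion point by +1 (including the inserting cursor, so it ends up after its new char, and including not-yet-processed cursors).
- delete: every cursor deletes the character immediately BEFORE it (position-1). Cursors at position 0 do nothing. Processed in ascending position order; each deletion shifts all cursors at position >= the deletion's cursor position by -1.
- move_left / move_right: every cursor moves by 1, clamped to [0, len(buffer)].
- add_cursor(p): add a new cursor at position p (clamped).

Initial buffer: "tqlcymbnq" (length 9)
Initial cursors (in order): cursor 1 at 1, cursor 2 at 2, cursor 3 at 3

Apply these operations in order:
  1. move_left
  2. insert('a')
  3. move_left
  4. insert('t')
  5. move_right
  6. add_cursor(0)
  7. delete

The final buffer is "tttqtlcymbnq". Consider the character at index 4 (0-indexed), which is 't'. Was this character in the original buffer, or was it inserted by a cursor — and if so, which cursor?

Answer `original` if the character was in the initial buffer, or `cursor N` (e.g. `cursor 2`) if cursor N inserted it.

After op 1 (move_left): buffer="tqlcymbnq" (len 9), cursors c1@0 c2@1 c3@2, authorship .........
After op 2 (insert('a')): buffer="ataqalcymbnq" (len 12), cursors c1@1 c2@3 c3@5, authorship 1.2.3.......
After op 3 (move_left): buffer="ataqalcymbnq" (len 12), cursors c1@0 c2@2 c3@4, authorship 1.2.3.......
After op 4 (insert('t')): buffer="tattaqtalcymbnq" (len 15), cursors c1@1 c2@4 c3@7, authorship 11.22.33.......
After op 5 (move_right): buffer="tattaqtalcymbnq" (len 15), cursors c1@2 c2@5 c3@8, authorship 11.22.33.......
After op 6 (add_cursor(0)): buffer="tattaqtalcymbnq" (len 15), cursors c4@0 c1@2 c2@5 c3@8, authorship 11.22.33.......
After op 7 (delete): buffer="tttqtlcymbnq" (len 12), cursors c4@0 c1@1 c2@3 c3@5, authorship 1.2.3.......
Authorship (.=original, N=cursor N): 1 . 2 . 3 . . . . . . .
Index 4: author = 3

Answer: cursor 3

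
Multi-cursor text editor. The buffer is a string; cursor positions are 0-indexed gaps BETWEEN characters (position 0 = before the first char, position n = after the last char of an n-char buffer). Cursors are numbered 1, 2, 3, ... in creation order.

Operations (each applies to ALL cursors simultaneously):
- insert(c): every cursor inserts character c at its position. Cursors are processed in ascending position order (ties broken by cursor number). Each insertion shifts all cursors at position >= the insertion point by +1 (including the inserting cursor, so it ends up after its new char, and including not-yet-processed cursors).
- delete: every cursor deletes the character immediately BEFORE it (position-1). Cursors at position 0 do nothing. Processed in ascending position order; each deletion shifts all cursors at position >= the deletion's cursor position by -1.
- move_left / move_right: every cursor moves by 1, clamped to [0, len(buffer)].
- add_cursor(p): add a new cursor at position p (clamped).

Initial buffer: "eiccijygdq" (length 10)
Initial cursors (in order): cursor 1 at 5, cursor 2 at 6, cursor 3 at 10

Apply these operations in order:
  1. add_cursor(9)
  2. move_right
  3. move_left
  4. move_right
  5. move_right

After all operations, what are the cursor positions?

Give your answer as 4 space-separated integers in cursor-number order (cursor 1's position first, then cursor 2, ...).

After op 1 (add_cursor(9)): buffer="eiccijygdq" (len 10), cursors c1@5 c2@6 c4@9 c3@10, authorship ..........
After op 2 (move_right): buffer="eiccijygdq" (len 10), cursors c1@6 c2@7 c3@10 c4@10, authorship ..........
After op 3 (move_left): buffer="eiccijygdq" (len 10), cursors c1@5 c2@6 c3@9 c4@9, authorship ..........
After op 4 (move_right): buffer="eiccijygdq" (len 10), cursors c1@6 c2@7 c3@10 c4@10, authorship ..........
After op 5 (move_right): buffer="eiccijygdq" (len 10), cursors c1@7 c2@8 c3@10 c4@10, authorship ..........

Answer: 7 8 10 10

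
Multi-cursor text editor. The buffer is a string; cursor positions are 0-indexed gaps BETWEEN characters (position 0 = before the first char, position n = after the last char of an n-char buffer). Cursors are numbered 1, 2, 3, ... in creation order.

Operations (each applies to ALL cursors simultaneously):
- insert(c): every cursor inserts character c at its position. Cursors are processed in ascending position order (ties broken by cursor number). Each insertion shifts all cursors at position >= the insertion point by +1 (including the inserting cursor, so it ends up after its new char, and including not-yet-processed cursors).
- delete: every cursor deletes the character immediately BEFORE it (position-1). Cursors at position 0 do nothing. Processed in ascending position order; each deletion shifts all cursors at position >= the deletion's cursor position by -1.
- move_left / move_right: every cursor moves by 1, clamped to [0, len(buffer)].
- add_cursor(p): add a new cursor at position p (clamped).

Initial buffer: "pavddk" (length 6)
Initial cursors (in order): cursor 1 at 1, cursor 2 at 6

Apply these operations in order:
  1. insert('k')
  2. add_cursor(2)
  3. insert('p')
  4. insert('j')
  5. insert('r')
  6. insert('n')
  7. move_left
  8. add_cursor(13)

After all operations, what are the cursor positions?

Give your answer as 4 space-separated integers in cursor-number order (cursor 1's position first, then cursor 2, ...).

Answer: 9 19 9 13

Derivation:
After op 1 (insert('k')): buffer="pkavddkk" (len 8), cursors c1@2 c2@8, authorship .1.....2
After op 2 (add_cursor(2)): buffer="pkavddkk" (len 8), cursors c1@2 c3@2 c2@8, authorship .1.....2
After op 3 (insert('p')): buffer="pkppavddkkp" (len 11), cursors c1@4 c3@4 c2@11, authorship .113.....22
After op 4 (insert('j')): buffer="pkppjjavddkkpj" (len 14), cursors c1@6 c3@6 c2@14, authorship .11313.....222
After op 5 (insert('r')): buffer="pkppjjrravddkkpjr" (len 17), cursors c1@8 c3@8 c2@17, authorship .1131313.....2222
After op 6 (insert('n')): buffer="pkppjjrrnnavddkkpjrn" (len 20), cursors c1@10 c3@10 c2@20, authorship .113131313.....22222
After op 7 (move_left): buffer="pkppjjrrnnavddkkpjrn" (len 20), cursors c1@9 c3@9 c2@19, authorship .113131313.....22222
After op 8 (add_cursor(13)): buffer="pkppjjrrnnavddkkpjrn" (len 20), cursors c1@9 c3@9 c4@13 c2@19, authorship .113131313.....22222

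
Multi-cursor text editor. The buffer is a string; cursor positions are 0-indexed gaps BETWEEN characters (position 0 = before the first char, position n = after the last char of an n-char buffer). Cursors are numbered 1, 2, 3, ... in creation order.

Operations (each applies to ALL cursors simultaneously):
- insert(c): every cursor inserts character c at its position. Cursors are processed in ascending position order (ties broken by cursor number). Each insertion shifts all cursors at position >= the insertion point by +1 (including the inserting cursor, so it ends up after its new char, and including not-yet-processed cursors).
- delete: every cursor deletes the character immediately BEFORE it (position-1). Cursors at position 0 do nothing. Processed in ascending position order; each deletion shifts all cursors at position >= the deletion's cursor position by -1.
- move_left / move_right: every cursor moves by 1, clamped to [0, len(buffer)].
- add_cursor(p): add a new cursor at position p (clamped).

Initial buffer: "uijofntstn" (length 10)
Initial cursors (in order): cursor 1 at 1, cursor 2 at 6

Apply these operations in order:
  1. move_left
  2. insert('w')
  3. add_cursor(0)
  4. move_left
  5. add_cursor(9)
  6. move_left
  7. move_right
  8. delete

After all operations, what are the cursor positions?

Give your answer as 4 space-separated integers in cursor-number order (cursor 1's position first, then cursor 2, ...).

After op 1 (move_left): buffer="uijofntstn" (len 10), cursors c1@0 c2@5, authorship ..........
After op 2 (insert('w')): buffer="wuijofwntstn" (len 12), cursors c1@1 c2@7, authorship 1.....2.....
After op 3 (add_cursor(0)): buffer="wuijofwntstn" (len 12), cursors c3@0 c1@1 c2@7, authorship 1.....2.....
After op 4 (move_left): buffer="wuijofwntstn" (len 12), cursors c1@0 c3@0 c2@6, authorship 1.....2.....
After op 5 (add_cursor(9)): buffer="wuijofwntstn" (len 12), cursors c1@0 c3@0 c2@6 c4@9, authorship 1.....2.....
After op 6 (move_left): buffer="wuijofwntstn" (len 12), cursors c1@0 c3@0 c2@5 c4@8, authorship 1.....2.....
After op 7 (move_right): buffer="wuijofwntstn" (len 12), cursors c1@1 c3@1 c2@6 c4@9, authorship 1.....2.....
After op 8 (delete): buffer="uijownstn" (len 9), cursors c1@0 c3@0 c2@4 c4@6, authorship ....2....

Answer: 0 4 0 6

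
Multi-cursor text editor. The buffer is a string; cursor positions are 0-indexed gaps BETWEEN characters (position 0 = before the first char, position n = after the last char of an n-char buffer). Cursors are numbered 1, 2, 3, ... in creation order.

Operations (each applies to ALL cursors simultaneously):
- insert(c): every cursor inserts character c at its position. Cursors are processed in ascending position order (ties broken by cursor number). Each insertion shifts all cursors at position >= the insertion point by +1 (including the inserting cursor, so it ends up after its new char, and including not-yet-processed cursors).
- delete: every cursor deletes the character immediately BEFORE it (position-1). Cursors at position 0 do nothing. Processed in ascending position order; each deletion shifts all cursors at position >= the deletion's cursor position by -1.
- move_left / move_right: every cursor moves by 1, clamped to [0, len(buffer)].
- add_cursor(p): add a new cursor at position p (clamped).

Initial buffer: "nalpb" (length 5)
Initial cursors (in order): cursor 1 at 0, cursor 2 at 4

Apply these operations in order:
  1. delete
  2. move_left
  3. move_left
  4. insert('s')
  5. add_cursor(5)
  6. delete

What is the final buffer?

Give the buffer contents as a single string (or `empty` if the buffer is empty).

After op 1 (delete): buffer="nalb" (len 4), cursors c1@0 c2@3, authorship ....
After op 2 (move_left): buffer="nalb" (len 4), cursors c1@0 c2@2, authorship ....
After op 3 (move_left): buffer="nalb" (len 4), cursors c1@0 c2@1, authorship ....
After op 4 (insert('s')): buffer="snsalb" (len 6), cursors c1@1 c2@3, authorship 1.2...
After op 5 (add_cursor(5)): buffer="snsalb" (len 6), cursors c1@1 c2@3 c3@5, authorship 1.2...
After op 6 (delete): buffer="nab" (len 3), cursors c1@0 c2@1 c3@2, authorship ...

Answer: nab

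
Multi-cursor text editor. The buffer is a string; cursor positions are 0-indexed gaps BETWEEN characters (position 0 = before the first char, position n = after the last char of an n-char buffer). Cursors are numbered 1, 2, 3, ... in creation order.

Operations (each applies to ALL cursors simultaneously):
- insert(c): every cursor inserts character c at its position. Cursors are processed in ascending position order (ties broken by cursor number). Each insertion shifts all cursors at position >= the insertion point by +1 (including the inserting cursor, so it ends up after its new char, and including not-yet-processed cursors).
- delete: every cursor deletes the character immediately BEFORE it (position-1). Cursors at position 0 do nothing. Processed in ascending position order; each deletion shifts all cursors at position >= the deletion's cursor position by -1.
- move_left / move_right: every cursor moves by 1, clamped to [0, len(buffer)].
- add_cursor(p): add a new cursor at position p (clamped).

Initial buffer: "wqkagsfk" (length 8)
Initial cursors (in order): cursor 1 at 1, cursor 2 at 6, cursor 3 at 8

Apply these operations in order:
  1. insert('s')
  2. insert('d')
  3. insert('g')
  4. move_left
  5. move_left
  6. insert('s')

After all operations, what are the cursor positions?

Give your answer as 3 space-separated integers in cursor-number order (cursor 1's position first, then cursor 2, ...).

Answer: 3 12 18

Derivation:
After op 1 (insert('s')): buffer="wsqkagssfks" (len 11), cursors c1@2 c2@8 c3@11, authorship .1.....2..3
After op 2 (insert('d')): buffer="wsdqkagssdfksd" (len 14), cursors c1@3 c2@10 c3@14, authorship .11.....22..33
After op 3 (insert('g')): buffer="wsdgqkagssdgfksdg" (len 17), cursors c1@4 c2@12 c3@17, authorship .111.....222..333
After op 4 (move_left): buffer="wsdgqkagssdgfksdg" (len 17), cursors c1@3 c2@11 c3@16, authorship .111.....222..333
After op 5 (move_left): buffer="wsdgqkagssdgfksdg" (len 17), cursors c1@2 c2@10 c3@15, authorship .111.....222..333
After op 6 (insert('s')): buffer="wssdgqkagsssdgfkssdg" (len 20), cursors c1@3 c2@12 c3@18, authorship .1111.....2222..3333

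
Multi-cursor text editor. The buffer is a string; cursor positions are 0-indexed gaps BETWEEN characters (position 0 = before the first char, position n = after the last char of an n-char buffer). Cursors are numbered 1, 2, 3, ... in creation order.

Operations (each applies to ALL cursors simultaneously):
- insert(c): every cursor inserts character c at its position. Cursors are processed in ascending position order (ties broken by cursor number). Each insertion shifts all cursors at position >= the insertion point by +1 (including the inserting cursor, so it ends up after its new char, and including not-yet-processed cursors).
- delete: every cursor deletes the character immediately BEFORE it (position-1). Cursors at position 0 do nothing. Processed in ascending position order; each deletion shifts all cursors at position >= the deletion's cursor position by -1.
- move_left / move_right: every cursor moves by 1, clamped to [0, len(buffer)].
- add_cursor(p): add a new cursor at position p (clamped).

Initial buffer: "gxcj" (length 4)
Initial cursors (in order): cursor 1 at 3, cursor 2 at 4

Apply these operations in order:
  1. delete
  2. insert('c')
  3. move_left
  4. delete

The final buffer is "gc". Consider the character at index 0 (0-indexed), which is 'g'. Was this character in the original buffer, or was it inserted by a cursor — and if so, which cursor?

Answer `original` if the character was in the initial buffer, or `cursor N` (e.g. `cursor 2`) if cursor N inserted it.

After op 1 (delete): buffer="gx" (len 2), cursors c1@2 c2@2, authorship ..
After op 2 (insert('c')): buffer="gxcc" (len 4), cursors c1@4 c2@4, authorship ..12
After op 3 (move_left): buffer="gxcc" (len 4), cursors c1@3 c2@3, authorship ..12
After op 4 (delete): buffer="gc" (len 2), cursors c1@1 c2@1, authorship .2
Authorship (.=original, N=cursor N): . 2
Index 0: author = original

Answer: original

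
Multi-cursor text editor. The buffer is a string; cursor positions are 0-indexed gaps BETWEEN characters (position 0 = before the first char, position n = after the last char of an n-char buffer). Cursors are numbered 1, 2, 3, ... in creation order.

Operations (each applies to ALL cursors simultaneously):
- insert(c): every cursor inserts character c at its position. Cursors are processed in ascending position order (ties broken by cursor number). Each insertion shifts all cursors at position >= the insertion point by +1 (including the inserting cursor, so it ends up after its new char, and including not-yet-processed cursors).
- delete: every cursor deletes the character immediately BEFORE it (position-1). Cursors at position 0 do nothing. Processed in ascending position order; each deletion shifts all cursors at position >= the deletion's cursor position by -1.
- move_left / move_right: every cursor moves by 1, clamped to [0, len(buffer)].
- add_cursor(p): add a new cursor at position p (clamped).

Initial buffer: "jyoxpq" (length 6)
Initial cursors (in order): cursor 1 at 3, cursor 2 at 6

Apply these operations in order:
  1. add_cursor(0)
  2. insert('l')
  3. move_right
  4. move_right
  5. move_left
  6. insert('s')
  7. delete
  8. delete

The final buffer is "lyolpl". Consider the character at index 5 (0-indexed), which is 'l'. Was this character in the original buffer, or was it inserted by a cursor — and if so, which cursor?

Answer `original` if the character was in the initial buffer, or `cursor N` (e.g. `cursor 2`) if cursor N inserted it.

Answer: cursor 2

Derivation:
After op 1 (add_cursor(0)): buffer="jyoxpq" (len 6), cursors c3@0 c1@3 c2@6, authorship ......
After op 2 (insert('l')): buffer="ljyolxpql" (len 9), cursors c3@1 c1@5 c2@9, authorship 3...1...2
After op 3 (move_right): buffer="ljyolxpql" (len 9), cursors c3@2 c1@6 c2@9, authorship 3...1...2
After op 4 (move_right): buffer="ljyolxpql" (len 9), cursors c3@3 c1@7 c2@9, authorship 3...1...2
After op 5 (move_left): buffer="ljyolxpql" (len 9), cursors c3@2 c1@6 c2@8, authorship 3...1...2
After op 6 (insert('s')): buffer="ljsyolxspqsl" (len 12), cursors c3@3 c1@8 c2@11, authorship 3.3..1.1..22
After op 7 (delete): buffer="ljyolxpql" (len 9), cursors c3@2 c1@6 c2@8, authorship 3...1...2
After op 8 (delete): buffer="lyolpl" (len 6), cursors c3@1 c1@4 c2@5, authorship 3..1.2
Authorship (.=original, N=cursor N): 3 . . 1 . 2
Index 5: author = 2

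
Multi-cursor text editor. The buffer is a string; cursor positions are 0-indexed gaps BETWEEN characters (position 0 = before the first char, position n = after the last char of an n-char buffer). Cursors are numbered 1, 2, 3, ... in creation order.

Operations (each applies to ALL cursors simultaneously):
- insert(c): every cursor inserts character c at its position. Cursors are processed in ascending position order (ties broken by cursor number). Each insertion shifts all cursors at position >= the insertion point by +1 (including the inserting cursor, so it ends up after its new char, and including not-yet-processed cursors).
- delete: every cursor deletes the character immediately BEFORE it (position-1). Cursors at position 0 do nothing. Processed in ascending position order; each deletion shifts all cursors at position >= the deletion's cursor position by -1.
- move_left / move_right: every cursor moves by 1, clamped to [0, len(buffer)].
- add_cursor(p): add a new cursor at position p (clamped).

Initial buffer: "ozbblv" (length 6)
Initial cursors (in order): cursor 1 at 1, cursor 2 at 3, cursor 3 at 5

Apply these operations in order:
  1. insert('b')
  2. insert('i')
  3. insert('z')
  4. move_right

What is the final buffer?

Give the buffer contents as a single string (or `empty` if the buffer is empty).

After op 1 (insert('b')): buffer="obzbbblbv" (len 9), cursors c1@2 c2@5 c3@8, authorship .1..2..3.
After op 2 (insert('i')): buffer="obizbbiblbiv" (len 12), cursors c1@3 c2@7 c3@11, authorship .11..22..33.
After op 3 (insert('z')): buffer="obizzbbizblbizv" (len 15), cursors c1@4 c2@9 c3@14, authorship .111..222..333.
After op 4 (move_right): buffer="obizzbbizblbizv" (len 15), cursors c1@5 c2@10 c3@15, authorship .111..222..333.

Answer: obizzbbizblbizv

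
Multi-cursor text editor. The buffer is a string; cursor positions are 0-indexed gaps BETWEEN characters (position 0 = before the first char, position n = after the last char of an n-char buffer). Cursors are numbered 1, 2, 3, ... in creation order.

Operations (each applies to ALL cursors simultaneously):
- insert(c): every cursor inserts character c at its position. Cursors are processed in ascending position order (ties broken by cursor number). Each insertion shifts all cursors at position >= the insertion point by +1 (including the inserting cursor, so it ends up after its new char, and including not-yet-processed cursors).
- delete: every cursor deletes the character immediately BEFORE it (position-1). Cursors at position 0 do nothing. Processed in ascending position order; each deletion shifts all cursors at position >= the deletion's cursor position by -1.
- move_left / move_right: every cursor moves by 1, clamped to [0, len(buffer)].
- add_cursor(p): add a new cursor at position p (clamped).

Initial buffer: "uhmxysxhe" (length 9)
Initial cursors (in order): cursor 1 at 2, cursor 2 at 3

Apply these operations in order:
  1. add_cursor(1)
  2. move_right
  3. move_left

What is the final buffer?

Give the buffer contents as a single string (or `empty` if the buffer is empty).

After op 1 (add_cursor(1)): buffer="uhmxysxhe" (len 9), cursors c3@1 c1@2 c2@3, authorship .........
After op 2 (move_right): buffer="uhmxysxhe" (len 9), cursors c3@2 c1@3 c2@4, authorship .........
After op 3 (move_left): buffer="uhmxysxhe" (len 9), cursors c3@1 c1@2 c2@3, authorship .........

Answer: uhmxysxhe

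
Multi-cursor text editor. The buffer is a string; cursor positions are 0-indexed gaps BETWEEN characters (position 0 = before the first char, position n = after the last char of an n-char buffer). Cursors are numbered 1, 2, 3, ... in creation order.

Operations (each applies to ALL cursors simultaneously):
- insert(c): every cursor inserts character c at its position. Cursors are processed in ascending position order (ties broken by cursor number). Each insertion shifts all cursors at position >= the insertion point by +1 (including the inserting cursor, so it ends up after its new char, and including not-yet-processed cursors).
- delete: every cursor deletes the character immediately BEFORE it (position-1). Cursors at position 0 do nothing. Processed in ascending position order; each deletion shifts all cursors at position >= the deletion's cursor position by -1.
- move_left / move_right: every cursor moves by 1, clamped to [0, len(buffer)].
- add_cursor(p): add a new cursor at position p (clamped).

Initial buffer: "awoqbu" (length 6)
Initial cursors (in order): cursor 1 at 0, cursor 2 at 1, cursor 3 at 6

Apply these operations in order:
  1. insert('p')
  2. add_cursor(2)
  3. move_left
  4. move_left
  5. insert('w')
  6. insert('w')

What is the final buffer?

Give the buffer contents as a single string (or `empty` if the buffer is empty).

Answer: wwwwpwwapwoqbwwup

Derivation:
After op 1 (insert('p')): buffer="papwoqbup" (len 9), cursors c1@1 c2@3 c3@9, authorship 1.2.....3
After op 2 (add_cursor(2)): buffer="papwoqbup" (len 9), cursors c1@1 c4@2 c2@3 c3@9, authorship 1.2.....3
After op 3 (move_left): buffer="papwoqbup" (len 9), cursors c1@0 c4@1 c2@2 c3@8, authorship 1.2.....3
After op 4 (move_left): buffer="papwoqbup" (len 9), cursors c1@0 c4@0 c2@1 c3@7, authorship 1.2.....3
After op 5 (insert('w')): buffer="wwpwapwoqbwup" (len 13), cursors c1@2 c4@2 c2@4 c3@11, authorship 1412.2....3.3
After op 6 (insert('w')): buffer="wwwwpwwapwoqbwwup" (len 17), cursors c1@4 c4@4 c2@7 c3@15, authorship 1414122.2....33.3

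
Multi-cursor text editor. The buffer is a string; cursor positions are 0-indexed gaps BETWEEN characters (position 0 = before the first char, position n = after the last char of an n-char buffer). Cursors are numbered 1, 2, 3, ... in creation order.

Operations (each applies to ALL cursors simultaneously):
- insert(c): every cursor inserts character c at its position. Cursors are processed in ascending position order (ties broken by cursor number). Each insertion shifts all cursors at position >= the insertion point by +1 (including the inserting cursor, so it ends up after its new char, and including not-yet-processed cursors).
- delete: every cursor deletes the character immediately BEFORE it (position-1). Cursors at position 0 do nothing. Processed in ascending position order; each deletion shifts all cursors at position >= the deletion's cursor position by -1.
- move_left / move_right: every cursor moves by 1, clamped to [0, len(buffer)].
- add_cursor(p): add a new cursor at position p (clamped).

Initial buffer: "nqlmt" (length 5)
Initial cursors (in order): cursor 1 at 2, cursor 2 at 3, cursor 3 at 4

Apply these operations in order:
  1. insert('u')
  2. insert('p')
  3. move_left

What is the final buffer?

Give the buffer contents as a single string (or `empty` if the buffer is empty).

After op 1 (insert('u')): buffer="nqulumut" (len 8), cursors c1@3 c2@5 c3@7, authorship ..1.2.3.
After op 2 (insert('p')): buffer="nquplupmupt" (len 11), cursors c1@4 c2@7 c3@10, authorship ..11.22.33.
After op 3 (move_left): buffer="nquplupmupt" (len 11), cursors c1@3 c2@6 c3@9, authorship ..11.22.33.

Answer: nquplupmupt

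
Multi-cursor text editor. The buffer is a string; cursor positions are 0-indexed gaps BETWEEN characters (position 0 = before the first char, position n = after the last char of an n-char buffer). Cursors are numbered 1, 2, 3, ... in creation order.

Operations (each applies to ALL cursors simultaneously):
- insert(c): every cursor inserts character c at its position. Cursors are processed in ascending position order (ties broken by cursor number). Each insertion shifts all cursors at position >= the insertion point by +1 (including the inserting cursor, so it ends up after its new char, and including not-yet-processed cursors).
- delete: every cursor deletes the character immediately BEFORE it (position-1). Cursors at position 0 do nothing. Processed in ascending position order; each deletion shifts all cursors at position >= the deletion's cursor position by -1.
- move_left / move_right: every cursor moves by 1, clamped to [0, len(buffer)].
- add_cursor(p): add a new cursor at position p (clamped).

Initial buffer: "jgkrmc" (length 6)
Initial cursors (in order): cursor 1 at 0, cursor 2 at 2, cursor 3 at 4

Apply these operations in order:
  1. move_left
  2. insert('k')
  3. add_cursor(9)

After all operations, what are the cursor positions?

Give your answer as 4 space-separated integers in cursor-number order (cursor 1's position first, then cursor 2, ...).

After op 1 (move_left): buffer="jgkrmc" (len 6), cursors c1@0 c2@1 c3@3, authorship ......
After op 2 (insert('k')): buffer="kjkgkkrmc" (len 9), cursors c1@1 c2@3 c3@6, authorship 1.2..3...
After op 3 (add_cursor(9)): buffer="kjkgkkrmc" (len 9), cursors c1@1 c2@3 c3@6 c4@9, authorship 1.2..3...

Answer: 1 3 6 9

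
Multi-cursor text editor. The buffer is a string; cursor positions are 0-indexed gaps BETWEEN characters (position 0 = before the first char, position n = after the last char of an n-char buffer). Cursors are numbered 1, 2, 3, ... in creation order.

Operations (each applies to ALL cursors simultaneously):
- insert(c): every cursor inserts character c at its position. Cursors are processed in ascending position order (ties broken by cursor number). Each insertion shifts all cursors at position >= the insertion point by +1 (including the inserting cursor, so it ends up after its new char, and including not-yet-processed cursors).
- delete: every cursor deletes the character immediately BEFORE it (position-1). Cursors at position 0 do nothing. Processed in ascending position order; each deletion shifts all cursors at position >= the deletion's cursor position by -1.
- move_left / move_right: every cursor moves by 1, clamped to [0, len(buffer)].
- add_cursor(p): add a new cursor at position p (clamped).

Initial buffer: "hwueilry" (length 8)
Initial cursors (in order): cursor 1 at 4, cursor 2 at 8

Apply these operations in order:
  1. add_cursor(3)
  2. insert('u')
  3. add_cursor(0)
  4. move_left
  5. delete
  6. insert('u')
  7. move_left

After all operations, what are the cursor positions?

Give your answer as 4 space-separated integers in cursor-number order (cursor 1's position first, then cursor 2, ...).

Answer: 5 10 3 0

Derivation:
After op 1 (add_cursor(3)): buffer="hwueilry" (len 8), cursors c3@3 c1@4 c2@8, authorship ........
After op 2 (insert('u')): buffer="hwuueuilryu" (len 11), cursors c3@4 c1@6 c2@11, authorship ...3.1....2
After op 3 (add_cursor(0)): buffer="hwuueuilryu" (len 11), cursors c4@0 c3@4 c1@6 c2@11, authorship ...3.1....2
After op 4 (move_left): buffer="hwuueuilryu" (len 11), cursors c4@0 c3@3 c1@5 c2@10, authorship ...3.1....2
After op 5 (delete): buffer="hwuuilru" (len 8), cursors c4@0 c3@2 c1@3 c2@7, authorship ..31...2
After op 6 (insert('u')): buffer="uhwuuuuilruu" (len 12), cursors c4@1 c3@4 c1@6 c2@11, authorship 4..3311...22
After op 7 (move_left): buffer="uhwuuuuilruu" (len 12), cursors c4@0 c3@3 c1@5 c2@10, authorship 4..3311...22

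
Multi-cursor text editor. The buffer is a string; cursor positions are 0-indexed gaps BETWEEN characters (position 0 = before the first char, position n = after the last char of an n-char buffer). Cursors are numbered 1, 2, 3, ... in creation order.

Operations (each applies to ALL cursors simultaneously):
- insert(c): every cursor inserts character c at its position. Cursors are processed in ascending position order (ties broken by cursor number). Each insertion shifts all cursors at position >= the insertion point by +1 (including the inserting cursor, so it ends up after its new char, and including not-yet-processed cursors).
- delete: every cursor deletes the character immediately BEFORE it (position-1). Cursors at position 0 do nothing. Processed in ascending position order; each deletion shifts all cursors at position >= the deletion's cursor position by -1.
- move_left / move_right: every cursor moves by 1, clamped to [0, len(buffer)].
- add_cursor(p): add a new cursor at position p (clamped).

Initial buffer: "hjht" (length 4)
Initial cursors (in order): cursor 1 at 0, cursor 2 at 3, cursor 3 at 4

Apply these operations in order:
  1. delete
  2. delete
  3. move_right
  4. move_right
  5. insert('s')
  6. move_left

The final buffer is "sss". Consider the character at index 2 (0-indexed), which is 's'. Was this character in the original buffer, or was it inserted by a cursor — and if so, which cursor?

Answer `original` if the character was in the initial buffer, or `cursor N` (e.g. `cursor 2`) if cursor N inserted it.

Answer: cursor 3

Derivation:
After op 1 (delete): buffer="hj" (len 2), cursors c1@0 c2@2 c3@2, authorship ..
After op 2 (delete): buffer="" (len 0), cursors c1@0 c2@0 c3@0, authorship 
After op 3 (move_right): buffer="" (len 0), cursors c1@0 c2@0 c3@0, authorship 
After op 4 (move_right): buffer="" (len 0), cursors c1@0 c2@0 c3@0, authorship 
After op 5 (insert('s')): buffer="sss" (len 3), cursors c1@3 c2@3 c3@3, authorship 123
After op 6 (move_left): buffer="sss" (len 3), cursors c1@2 c2@2 c3@2, authorship 123
Authorship (.=original, N=cursor N): 1 2 3
Index 2: author = 3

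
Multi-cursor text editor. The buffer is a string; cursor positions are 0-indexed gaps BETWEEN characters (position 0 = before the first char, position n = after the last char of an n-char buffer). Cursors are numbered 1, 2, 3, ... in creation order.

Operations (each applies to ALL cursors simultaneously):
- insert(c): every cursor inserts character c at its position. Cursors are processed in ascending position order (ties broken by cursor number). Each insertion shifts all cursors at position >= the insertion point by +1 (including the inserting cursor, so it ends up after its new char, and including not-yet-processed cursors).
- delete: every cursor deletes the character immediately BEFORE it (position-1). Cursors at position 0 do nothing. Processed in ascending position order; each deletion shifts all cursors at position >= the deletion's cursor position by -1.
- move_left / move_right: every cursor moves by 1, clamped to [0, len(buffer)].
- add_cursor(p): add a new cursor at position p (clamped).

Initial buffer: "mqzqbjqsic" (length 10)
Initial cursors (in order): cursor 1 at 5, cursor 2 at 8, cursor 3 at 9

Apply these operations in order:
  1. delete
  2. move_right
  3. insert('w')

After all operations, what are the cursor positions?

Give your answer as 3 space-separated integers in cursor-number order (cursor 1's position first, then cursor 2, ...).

Answer: 6 10 10

Derivation:
After op 1 (delete): buffer="mqzqjqc" (len 7), cursors c1@4 c2@6 c3@6, authorship .......
After op 2 (move_right): buffer="mqzqjqc" (len 7), cursors c1@5 c2@7 c3@7, authorship .......
After op 3 (insert('w')): buffer="mqzqjwqcww" (len 10), cursors c1@6 c2@10 c3@10, authorship .....1..23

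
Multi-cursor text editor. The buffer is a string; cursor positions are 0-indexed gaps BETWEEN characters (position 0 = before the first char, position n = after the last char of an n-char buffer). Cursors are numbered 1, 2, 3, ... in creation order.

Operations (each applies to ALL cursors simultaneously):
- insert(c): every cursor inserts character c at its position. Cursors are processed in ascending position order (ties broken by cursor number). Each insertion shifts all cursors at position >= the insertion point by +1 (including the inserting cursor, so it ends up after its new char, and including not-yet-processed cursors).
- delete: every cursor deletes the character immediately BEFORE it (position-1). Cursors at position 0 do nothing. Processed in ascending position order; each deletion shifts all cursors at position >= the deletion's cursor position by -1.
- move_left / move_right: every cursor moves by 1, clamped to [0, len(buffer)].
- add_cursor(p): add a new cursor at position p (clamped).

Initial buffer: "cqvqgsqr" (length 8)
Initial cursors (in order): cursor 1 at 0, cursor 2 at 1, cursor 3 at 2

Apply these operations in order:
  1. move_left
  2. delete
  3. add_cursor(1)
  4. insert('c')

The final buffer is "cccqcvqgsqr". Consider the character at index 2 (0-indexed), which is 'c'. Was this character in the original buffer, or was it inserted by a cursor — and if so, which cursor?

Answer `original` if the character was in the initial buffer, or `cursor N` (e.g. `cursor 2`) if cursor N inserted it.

Answer: cursor 3

Derivation:
After op 1 (move_left): buffer="cqvqgsqr" (len 8), cursors c1@0 c2@0 c3@1, authorship ........
After op 2 (delete): buffer="qvqgsqr" (len 7), cursors c1@0 c2@0 c3@0, authorship .......
After op 3 (add_cursor(1)): buffer="qvqgsqr" (len 7), cursors c1@0 c2@0 c3@0 c4@1, authorship .......
After op 4 (insert('c')): buffer="cccqcvqgsqr" (len 11), cursors c1@3 c2@3 c3@3 c4@5, authorship 123.4......
Authorship (.=original, N=cursor N): 1 2 3 . 4 . . . . . .
Index 2: author = 3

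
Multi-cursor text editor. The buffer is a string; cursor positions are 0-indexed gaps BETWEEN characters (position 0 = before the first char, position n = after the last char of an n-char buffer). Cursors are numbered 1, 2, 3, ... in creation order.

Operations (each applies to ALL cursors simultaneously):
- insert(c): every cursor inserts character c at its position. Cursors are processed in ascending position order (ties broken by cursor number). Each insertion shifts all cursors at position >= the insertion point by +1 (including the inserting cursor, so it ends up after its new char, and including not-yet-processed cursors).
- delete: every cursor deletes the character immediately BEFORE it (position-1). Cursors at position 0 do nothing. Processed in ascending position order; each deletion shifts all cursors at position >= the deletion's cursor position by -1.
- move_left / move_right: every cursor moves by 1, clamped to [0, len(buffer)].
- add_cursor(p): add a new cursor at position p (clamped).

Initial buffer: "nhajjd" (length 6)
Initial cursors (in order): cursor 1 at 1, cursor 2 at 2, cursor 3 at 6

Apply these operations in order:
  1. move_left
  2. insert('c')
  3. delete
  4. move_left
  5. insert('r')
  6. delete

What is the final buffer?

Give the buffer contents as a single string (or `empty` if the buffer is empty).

Answer: nhajjd

Derivation:
After op 1 (move_left): buffer="nhajjd" (len 6), cursors c1@0 c2@1 c3@5, authorship ......
After op 2 (insert('c')): buffer="cnchajjcd" (len 9), cursors c1@1 c2@3 c3@8, authorship 1.2....3.
After op 3 (delete): buffer="nhajjd" (len 6), cursors c1@0 c2@1 c3@5, authorship ......
After op 4 (move_left): buffer="nhajjd" (len 6), cursors c1@0 c2@0 c3@4, authorship ......
After op 5 (insert('r')): buffer="rrnhajrjd" (len 9), cursors c1@2 c2@2 c3@7, authorship 12....3..
After op 6 (delete): buffer="nhajjd" (len 6), cursors c1@0 c2@0 c3@4, authorship ......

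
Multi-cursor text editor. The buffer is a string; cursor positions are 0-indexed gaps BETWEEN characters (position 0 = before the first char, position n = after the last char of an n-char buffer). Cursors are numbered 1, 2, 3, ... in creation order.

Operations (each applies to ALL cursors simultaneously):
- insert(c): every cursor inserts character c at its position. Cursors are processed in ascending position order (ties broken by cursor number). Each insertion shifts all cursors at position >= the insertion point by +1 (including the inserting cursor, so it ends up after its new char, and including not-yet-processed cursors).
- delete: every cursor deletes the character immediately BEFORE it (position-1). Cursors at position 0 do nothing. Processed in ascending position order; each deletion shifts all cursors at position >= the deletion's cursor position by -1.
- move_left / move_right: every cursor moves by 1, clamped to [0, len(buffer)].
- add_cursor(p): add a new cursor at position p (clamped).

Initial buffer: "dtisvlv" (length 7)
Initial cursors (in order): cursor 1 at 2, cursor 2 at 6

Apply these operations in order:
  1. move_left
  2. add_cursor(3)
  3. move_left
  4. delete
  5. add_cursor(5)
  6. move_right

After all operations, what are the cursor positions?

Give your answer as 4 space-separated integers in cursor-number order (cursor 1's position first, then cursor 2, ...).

After op 1 (move_left): buffer="dtisvlv" (len 7), cursors c1@1 c2@5, authorship .......
After op 2 (add_cursor(3)): buffer="dtisvlv" (len 7), cursors c1@1 c3@3 c2@5, authorship .......
After op 3 (move_left): buffer="dtisvlv" (len 7), cursors c1@0 c3@2 c2@4, authorship .......
After op 4 (delete): buffer="divlv" (len 5), cursors c1@0 c3@1 c2@2, authorship .....
After op 5 (add_cursor(5)): buffer="divlv" (len 5), cursors c1@0 c3@1 c2@2 c4@5, authorship .....
After op 6 (move_right): buffer="divlv" (len 5), cursors c1@1 c3@2 c2@3 c4@5, authorship .....

Answer: 1 3 2 5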